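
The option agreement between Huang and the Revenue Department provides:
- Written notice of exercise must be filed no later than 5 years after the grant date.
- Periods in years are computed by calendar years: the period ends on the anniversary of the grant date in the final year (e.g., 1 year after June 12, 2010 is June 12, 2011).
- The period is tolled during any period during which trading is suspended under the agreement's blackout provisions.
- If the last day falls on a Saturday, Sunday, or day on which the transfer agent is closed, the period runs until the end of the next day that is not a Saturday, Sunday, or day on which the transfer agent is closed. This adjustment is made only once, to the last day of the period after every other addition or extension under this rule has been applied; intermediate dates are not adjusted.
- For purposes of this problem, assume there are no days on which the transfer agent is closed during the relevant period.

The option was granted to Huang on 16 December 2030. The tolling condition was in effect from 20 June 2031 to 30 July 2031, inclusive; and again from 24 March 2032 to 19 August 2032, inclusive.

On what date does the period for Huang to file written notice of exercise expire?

5 years after 16 December 2030 is December 16, 2035.
From June 20, 2031 through July 30, 2031 inclusive is 41 days; tolling adds 41 days: December 16, 2035 + 41 days = January 26, 2036.
From March 24, 2032 through August 19, 2032 inclusive is 149 days; tolling adds 149 days: January 26, 2036 + 149 days = June 23, 2036.
June 23, 2036 is a Monday and not a day on which the transfer agent is closed, so no extension applies.

June 23, 2036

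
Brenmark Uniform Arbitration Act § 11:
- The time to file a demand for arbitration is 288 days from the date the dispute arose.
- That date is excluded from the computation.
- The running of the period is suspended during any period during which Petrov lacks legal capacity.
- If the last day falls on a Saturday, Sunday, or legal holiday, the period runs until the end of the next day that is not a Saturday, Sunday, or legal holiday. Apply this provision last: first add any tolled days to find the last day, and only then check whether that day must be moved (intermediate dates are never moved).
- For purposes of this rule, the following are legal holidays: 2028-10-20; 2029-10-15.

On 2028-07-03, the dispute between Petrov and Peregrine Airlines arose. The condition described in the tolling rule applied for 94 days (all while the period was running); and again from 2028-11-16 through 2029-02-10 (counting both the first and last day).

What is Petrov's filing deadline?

288 days after 2028-07-03 is April 17, 2029.
Tolling adds 94 days: April 17, 2029 + 94 days = July 20, 2029.
From November 16, 2028 through February 10, 2029 inclusive is 87 days; tolling adds 87 days: July 20, 2029 + 87 days = October 15, 2029.
October 15, 2029 is a listed holiday. The next qualifying day is October 16, 2029.

October 16, 2029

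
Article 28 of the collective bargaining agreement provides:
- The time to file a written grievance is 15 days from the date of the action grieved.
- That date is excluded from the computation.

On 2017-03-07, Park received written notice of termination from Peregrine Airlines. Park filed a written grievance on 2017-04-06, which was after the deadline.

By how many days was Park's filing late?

15 days

15 days after 2017-03-07 is March 22, 2017.
The deadline is March 22, 2017; from March 22, 2017 to April 6, 2017 is 15 days.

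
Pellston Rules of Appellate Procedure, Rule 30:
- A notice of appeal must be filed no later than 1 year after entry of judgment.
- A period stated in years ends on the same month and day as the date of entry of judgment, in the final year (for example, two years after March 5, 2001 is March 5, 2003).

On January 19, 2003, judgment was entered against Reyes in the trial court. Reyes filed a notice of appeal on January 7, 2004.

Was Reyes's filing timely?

Yes

1 year after January 19, 2003 is January 19, 2004.
The deadline is January 19, 2004; the filing on January 7, 2004 is on or before that date.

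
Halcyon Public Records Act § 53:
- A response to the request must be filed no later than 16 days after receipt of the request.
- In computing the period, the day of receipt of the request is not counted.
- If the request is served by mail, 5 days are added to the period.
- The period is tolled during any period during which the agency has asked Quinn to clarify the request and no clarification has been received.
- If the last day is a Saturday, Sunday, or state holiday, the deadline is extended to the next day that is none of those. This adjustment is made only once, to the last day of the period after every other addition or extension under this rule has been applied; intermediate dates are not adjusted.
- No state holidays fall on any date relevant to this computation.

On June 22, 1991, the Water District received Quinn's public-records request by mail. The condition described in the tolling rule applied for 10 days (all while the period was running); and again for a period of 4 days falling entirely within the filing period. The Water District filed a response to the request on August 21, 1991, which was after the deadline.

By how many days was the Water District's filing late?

23 days

16 days after June 22, 1991 is July 8, 1991.
Service was by mail, adding 5 days: July 8, 1991 + 5 days = July 13, 1991.
Tolling adds 10 days: July 13, 1991 + 10 days = July 23, 1991.
Tolling adds 4 days: July 23, 1991 + 4 days = July 27, 1991.
July 27, 1991 is Saturday; July 28, 1991 is Sunday. The next qualifying day is July 29, 1991.
The deadline is July 29, 1991; from July 29, 1991 to August 21, 1991 is 23 days.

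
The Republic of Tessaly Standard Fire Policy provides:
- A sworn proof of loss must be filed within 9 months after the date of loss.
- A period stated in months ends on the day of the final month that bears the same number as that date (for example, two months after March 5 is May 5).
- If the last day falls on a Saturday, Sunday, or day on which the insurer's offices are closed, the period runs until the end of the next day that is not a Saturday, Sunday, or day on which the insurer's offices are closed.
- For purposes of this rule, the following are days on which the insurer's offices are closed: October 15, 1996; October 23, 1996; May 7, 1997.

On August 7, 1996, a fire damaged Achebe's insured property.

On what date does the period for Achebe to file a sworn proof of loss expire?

9 months after August 7, 1996 is May 7, 1997.
May 7, 1997 is a listed holiday. The next qualifying day is May 8, 1997.

May 8, 1997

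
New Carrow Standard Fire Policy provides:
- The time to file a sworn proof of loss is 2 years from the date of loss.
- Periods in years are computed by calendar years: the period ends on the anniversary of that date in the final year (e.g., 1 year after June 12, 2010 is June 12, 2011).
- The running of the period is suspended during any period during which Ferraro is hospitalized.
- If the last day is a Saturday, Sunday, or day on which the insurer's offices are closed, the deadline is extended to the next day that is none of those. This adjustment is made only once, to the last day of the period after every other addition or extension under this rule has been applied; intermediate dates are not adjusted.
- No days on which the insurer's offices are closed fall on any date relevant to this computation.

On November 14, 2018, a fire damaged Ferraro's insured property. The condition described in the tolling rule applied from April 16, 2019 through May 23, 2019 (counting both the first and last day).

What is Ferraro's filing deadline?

December 22, 2020

2 years after November 14, 2018 is November 14, 2020.
From April 16, 2019 through May 23, 2019 inclusive is 38 days; tolling adds 38 days: November 14, 2020 + 38 days = December 22, 2020.
December 22, 2020 is a Tuesday and not a day on which the insurer's offices are closed, so no extension applies.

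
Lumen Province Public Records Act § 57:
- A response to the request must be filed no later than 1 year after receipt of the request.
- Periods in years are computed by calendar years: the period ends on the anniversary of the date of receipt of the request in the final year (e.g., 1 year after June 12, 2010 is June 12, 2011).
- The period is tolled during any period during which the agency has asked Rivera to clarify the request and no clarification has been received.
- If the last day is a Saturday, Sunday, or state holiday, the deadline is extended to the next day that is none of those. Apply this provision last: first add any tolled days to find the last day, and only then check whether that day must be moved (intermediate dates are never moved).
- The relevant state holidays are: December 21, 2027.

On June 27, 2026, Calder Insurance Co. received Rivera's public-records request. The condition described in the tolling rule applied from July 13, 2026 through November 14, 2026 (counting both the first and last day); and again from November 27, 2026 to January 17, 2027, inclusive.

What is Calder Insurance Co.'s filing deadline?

December 22, 2027

1 year after June 27, 2026 is June 27, 2027.
From July 13, 2026 through November 14, 2026 inclusive is 125 days; tolling adds 125 days: June 27, 2027 + 125 days = October 30, 2027.
From November 27, 2026 through January 17, 2027 inclusive is 52 days; tolling adds 52 days: October 30, 2027 + 52 days = December 21, 2027.
December 21, 2027 is a listed holiday. The next qualifying day is December 22, 2027.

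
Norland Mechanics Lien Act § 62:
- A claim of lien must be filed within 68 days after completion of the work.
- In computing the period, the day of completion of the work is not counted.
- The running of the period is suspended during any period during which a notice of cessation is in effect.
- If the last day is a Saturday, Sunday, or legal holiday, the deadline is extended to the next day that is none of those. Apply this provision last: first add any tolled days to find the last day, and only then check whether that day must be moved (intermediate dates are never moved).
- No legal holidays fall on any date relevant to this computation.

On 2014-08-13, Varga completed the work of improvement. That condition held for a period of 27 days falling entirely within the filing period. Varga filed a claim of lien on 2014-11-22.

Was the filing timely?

68 days after 2014-08-13 is October 20, 2014.
Tolling adds 27 days: October 20, 2014 + 27 days = November 16, 2014.
November 16, 2014 is Sunday. The next qualifying day is November 17, 2014.
The deadline is November 17, 2014; the filing on November 22, 2014 is after that date.

No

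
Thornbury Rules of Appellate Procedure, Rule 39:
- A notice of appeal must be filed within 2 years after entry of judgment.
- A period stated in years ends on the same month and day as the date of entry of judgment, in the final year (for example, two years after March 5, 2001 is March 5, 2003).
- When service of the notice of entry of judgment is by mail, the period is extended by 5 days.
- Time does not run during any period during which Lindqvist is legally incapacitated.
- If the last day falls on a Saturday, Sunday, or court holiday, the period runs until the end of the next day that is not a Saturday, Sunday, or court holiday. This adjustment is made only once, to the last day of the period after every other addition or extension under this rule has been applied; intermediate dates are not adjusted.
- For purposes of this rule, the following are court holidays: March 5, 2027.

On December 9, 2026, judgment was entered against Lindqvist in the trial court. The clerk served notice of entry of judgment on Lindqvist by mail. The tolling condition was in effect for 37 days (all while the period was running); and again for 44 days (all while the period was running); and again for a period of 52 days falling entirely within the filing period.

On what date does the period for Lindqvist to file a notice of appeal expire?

2 years after December 9, 2026 is December 9, 2028.
Service was by mail, adding 5 days: December 9, 2028 + 5 days = December 14, 2028.
Tolling adds 37 days: December 14, 2028 + 37 days = January 20, 2029.
Tolling adds 44 days: January 20, 2029 + 44 days = March 5, 2029.
Tolling adds 52 days: March 5, 2029 + 52 days = April 26, 2029.
April 26, 2029 is a Thursday and not a court holiday, so no extension applies.

April 26, 2029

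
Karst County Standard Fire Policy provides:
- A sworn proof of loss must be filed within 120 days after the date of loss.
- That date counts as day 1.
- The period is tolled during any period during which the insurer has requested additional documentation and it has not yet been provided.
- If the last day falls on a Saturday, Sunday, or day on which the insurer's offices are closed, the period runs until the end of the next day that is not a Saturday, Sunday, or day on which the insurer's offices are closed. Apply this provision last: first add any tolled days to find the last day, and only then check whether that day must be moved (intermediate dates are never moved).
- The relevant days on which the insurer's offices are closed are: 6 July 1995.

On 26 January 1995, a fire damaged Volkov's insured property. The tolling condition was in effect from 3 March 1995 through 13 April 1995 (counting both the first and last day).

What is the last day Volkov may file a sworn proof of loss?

July 7, 1995

Counting 26 January 1995 as day 1, day 120 is May 25, 1995.
From March 3, 1995 through April 13, 1995 inclusive is 42 days; tolling adds 42 days: May 25, 1995 + 42 days = July 6, 1995.
July 6, 1995 is a listed holiday. The next qualifying day is July 7, 1995.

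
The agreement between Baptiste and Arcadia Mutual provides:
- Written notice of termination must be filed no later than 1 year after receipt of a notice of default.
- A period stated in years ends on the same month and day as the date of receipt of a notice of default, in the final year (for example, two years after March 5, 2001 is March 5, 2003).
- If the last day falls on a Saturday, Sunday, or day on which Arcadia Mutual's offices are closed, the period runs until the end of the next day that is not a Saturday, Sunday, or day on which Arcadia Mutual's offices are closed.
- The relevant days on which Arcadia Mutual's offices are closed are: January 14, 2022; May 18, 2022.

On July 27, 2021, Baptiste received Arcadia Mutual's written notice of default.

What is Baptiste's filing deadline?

1 year after July 27, 2021 is July 27, 2022.
July 27, 2022 is a Wednesday and not a day on which Arcadia Mutual's offices are closed, so no extension applies.

July 27, 2022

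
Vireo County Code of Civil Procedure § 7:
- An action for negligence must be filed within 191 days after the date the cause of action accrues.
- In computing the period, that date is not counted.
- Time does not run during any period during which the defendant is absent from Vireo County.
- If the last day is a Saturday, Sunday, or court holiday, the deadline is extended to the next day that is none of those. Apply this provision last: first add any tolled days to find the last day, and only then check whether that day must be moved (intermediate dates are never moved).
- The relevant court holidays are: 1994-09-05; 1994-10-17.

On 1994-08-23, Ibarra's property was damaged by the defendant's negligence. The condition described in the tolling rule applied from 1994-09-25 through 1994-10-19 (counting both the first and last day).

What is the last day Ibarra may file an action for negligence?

March 27, 1995

191 days after 1994-08-23 is March 2, 1995.
From September 25, 1994 through October 19, 1994 inclusive is 25 days; tolling adds 25 days: March 2, 1995 + 25 days = March 27, 1995.
March 27, 1995 is a Monday and not a court holiday, so no extension applies.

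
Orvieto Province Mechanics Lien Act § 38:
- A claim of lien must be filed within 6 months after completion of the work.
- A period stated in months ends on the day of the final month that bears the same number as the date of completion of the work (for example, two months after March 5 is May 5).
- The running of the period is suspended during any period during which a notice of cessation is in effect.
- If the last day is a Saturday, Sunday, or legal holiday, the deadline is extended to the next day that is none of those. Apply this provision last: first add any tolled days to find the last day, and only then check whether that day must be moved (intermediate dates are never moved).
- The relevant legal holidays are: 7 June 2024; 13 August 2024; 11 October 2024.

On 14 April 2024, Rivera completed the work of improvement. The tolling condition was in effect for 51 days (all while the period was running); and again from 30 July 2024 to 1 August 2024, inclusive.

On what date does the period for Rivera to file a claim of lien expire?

6 months after 14 April 2024 is October 14, 2024.
Tolling adds 51 days: October 14, 2024 + 51 days = December 4, 2024.
From July 30, 2024 through August 1, 2024 inclusive is 3 days; tolling adds 3 days: December 4, 2024 + 3 days = December 7, 2024.
December 7, 2024 is Saturday; December 8, 2024 is Sunday. The next qualifying day is December 9, 2024.

December 9, 2024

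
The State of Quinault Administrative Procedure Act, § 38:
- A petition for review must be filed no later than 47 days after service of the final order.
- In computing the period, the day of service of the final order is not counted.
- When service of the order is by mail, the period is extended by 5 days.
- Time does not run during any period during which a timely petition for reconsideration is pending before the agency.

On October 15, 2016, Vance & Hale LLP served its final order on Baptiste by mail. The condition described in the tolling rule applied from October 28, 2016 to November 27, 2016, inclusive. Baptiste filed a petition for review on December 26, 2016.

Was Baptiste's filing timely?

Yes

47 days after October 15, 2016 is December 1, 2016.
Service was by mail, adding 5 days: December 1, 2016 + 5 days = December 6, 2016.
From October 28, 2016 through November 27, 2016 inclusive is 31 days; tolling adds 31 days: December 6, 2016 + 31 days = January 6, 2017.
The deadline is January 6, 2017; the filing on December 26, 2016 is on or before that date.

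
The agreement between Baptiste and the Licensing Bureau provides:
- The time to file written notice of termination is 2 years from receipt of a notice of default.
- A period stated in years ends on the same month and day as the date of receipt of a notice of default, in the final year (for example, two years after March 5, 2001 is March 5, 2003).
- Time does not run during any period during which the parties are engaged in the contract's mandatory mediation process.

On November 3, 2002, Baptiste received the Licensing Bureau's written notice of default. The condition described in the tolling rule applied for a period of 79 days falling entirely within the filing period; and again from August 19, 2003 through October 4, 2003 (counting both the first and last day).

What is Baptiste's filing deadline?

March 9, 2005

2 years after November 3, 2002 is November 3, 2004.
Tolling adds 79 days: November 3, 2004 + 79 days = January 21, 2005.
From August 19, 2003 through October 4, 2003 inclusive is 47 days; tolling adds 47 days: January 21, 2005 + 47 days = March 9, 2005.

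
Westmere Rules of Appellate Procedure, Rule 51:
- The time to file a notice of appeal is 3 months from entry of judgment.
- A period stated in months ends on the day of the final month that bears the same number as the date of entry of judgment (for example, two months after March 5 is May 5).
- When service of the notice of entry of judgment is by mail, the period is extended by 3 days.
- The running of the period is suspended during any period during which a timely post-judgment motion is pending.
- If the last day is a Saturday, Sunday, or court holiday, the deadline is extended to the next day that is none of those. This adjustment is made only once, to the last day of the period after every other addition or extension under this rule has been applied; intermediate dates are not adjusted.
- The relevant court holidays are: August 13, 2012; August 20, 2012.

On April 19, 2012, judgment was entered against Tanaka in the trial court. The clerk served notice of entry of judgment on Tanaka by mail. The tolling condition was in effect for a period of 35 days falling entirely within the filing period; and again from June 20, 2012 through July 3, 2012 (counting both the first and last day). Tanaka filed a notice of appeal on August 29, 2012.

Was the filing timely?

Yes

3 months after April 19, 2012 is July 19, 2012.
Service was by mail, adding 3 days: July 19, 2012 + 3 days = July 22, 2012.
Tolling adds 35 days: July 22, 2012 + 35 days = August 26, 2012.
From June 20, 2012 through July 3, 2012 inclusive is 14 days; tolling adds 14 days: August 26, 2012 + 14 days = September 9, 2012.
September 9, 2012 is Sunday. The next qualifying day is September 10, 2012.
The deadline is September 10, 2012; the filing on August 29, 2012 is on or before that date.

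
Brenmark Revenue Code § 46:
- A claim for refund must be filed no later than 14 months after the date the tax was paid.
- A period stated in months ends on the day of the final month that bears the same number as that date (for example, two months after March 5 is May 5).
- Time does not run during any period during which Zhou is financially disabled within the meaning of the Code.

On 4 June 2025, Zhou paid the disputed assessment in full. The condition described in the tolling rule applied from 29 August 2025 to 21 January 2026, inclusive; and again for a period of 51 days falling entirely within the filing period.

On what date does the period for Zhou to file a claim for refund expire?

14 months after 4 June 2025 is August 4, 2026.
From August 29, 2025 through January 21, 2026 inclusive is 146 days; tolling adds 146 days: August 4, 2026 + 146 days = December 28, 2026.
Tolling adds 51 days: December 28, 2026 + 51 days = February 17, 2027.

February 17, 2027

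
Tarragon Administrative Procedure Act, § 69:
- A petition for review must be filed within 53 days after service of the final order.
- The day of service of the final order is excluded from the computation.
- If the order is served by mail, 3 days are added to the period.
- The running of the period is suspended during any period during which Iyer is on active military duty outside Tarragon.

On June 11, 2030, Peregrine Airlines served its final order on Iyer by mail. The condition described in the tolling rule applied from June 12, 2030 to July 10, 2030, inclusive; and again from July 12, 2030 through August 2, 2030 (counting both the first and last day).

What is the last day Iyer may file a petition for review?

53 days after June 11, 2030 is August 3, 2030.
Service was by mail, adding 3 days: August 3, 2030 + 3 days = August 6, 2030.
From June 12, 2030 through July 10, 2030 inclusive is 29 days; tolling adds 29 days: August 6, 2030 + 29 days = September 4, 2030.
From July 12, 2030 through August 2, 2030 inclusive is 22 days; tolling adds 22 days: September 4, 2030 + 22 days = September 26, 2030.

September 26, 2030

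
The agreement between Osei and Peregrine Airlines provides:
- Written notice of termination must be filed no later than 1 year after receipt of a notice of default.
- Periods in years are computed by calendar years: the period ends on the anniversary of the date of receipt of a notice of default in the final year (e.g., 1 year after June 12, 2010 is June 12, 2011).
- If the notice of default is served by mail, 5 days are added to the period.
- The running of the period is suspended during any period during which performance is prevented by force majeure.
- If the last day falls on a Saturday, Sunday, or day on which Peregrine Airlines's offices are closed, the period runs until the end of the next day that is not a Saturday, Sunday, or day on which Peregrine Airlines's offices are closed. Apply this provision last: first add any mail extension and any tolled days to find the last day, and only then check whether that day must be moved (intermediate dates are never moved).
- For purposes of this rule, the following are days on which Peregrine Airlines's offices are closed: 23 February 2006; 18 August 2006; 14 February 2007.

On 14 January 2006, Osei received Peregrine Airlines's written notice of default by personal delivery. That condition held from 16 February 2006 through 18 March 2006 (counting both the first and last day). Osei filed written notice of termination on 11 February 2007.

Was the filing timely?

Yes

1 year after 14 January 2006 is January 14, 2007.
Service was not by mail, so no mail extension applies.
From February 16, 2006 through March 18, 2006 inclusive is 31 days; tolling adds 31 days: January 14, 2007 + 31 days = February 14, 2007.
February 14, 2007 is a listed holiday. The next qualifying day is February 15, 2007.
The deadline is February 15, 2007; the filing on February 11, 2007 is on or before that date.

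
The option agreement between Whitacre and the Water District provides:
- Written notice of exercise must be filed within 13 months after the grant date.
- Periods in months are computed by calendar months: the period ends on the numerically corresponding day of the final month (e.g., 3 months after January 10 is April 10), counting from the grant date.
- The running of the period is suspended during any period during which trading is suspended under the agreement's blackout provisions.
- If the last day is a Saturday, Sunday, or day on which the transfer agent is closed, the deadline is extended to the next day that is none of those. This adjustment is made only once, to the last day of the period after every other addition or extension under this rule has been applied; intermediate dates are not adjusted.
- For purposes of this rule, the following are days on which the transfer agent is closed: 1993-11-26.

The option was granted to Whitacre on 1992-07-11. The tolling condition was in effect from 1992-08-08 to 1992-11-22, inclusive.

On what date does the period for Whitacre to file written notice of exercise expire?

13 months after 1992-07-11 is August 11, 1993.
From August 8, 1992 through November 22, 1992 inclusive is 107 days; tolling adds 107 days: August 11, 1993 + 107 days = November 26, 1993.
November 26, 1993 is a listed holiday; November 27, 1993 is Saturday; November 28, 1993 is Sunday. The next qualifying day is November 29, 1993.

November 29, 1993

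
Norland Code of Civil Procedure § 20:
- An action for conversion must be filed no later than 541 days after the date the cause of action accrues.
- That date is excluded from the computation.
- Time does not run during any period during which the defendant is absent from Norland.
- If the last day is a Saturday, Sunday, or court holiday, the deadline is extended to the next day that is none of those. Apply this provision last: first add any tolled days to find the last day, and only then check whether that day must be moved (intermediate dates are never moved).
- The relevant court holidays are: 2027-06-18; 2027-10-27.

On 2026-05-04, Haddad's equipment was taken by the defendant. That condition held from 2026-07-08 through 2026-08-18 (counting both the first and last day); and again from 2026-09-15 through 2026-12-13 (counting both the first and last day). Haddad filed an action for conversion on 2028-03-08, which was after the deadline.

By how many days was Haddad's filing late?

541 days after 2026-05-04 is October 27, 2027.
From July 8, 2026 through August 18, 2026 inclusive is 42 days; tolling adds 42 days: October 27, 2027 + 42 days = December 8, 2027.
From September 15, 2026 through December 13, 2026 inclusive is 90 days; tolling adds 90 days: December 8, 2027 + 90 days = March 7, 2028.
March 7, 2028 is a Tuesday and not a court holiday, so no extension applies.
The deadline is March 7, 2028; from March 7, 2028 to March 8, 2028 is 1 days.

1 day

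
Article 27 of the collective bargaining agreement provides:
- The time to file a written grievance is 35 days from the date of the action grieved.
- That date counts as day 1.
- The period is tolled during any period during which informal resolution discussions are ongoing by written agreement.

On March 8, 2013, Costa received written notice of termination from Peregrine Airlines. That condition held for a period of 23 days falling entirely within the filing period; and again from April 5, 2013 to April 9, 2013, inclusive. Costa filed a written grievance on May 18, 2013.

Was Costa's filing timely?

Counting March 8, 2013 as day 1, day 35 is April 11, 2013.
Tolling adds 23 days: April 11, 2013 + 23 days = May 4, 2013.
From April 5, 2013 through April 9, 2013 inclusive is 5 days; tolling adds 5 days: May 4, 2013 + 5 days = May 9, 2013.
The deadline is May 9, 2013; the filing on May 18, 2013 is after that date.

No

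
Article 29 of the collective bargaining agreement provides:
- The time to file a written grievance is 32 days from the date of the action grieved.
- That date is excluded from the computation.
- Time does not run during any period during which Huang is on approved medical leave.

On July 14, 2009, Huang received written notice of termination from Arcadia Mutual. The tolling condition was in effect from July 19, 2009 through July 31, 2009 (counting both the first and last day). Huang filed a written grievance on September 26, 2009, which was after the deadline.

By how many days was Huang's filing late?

29 days

32 days after July 14, 2009 is August 15, 2009.
From July 19, 2009 through July 31, 2009 inclusive is 13 days; tolling adds 13 days: August 15, 2009 + 13 days = August 28, 2009.
The deadline is August 28, 2009; from August 28, 2009 to September 26, 2009 is 29 days.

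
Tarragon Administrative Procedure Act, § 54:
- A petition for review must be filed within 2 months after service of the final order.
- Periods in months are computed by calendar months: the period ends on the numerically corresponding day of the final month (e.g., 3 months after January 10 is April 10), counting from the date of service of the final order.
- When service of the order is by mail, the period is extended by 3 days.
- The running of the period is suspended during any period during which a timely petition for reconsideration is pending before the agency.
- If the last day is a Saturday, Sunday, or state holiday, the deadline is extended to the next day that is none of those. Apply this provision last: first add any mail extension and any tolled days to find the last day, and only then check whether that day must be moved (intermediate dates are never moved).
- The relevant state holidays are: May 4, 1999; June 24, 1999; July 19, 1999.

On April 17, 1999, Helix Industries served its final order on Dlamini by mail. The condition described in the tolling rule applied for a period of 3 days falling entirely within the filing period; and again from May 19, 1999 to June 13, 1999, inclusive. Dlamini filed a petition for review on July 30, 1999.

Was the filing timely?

2 months after April 17, 1999 is June 17, 1999.
Service was by mail, adding 3 days: June 17, 1999 + 3 days = June 20, 1999.
Tolling adds 3 days: June 20, 1999 + 3 days = June 23, 1999.
From May 19, 1999 through June 13, 1999 inclusive is 26 days; tolling adds 26 days: June 23, 1999 + 26 days = July 19, 1999.
July 19, 1999 is a listed holiday. The next qualifying day is July 20, 1999.
The deadline is July 20, 1999; the filing on July 30, 1999 is after that date.

No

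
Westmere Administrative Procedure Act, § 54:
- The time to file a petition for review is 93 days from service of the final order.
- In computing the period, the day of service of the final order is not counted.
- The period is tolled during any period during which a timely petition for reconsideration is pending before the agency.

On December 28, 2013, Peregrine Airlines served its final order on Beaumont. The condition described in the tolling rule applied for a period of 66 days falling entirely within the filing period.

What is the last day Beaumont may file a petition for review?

June 5, 2014

93 days after December 28, 2013 is March 31, 2014.
Tolling adds 66 days: March 31, 2014 + 66 days = June 5, 2014.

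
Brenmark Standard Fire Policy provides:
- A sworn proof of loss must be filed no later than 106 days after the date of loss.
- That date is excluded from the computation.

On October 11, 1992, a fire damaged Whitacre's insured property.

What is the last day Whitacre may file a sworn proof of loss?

106 days after October 11, 1992 is January 25, 1993.

January 25, 1993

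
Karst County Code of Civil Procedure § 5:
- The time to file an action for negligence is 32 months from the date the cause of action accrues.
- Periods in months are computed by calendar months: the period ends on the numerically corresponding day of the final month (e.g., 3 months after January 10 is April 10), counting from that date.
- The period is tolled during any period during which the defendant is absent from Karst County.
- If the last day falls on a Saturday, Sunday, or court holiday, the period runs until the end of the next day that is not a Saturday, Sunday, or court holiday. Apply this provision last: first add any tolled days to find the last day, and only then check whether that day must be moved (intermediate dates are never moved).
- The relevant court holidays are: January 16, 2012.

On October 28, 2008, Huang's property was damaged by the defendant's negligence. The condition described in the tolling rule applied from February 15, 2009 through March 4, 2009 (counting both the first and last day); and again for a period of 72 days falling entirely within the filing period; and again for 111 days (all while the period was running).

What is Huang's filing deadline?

January 17, 2012

32 months after October 28, 2008 is June 28, 2011.
From February 15, 2009 through March 4, 2009 inclusive is 18 days; tolling adds 18 days: June 28, 2011 + 18 days = July 16, 2011.
Tolling adds 72 days: July 16, 2011 + 72 days = September 26, 2011.
Tolling adds 111 days: September 26, 2011 + 111 days = January 15, 2012.
January 15, 2012 is Sunday; January 16, 2012 is a listed holiday. The next qualifying day is January 17, 2012.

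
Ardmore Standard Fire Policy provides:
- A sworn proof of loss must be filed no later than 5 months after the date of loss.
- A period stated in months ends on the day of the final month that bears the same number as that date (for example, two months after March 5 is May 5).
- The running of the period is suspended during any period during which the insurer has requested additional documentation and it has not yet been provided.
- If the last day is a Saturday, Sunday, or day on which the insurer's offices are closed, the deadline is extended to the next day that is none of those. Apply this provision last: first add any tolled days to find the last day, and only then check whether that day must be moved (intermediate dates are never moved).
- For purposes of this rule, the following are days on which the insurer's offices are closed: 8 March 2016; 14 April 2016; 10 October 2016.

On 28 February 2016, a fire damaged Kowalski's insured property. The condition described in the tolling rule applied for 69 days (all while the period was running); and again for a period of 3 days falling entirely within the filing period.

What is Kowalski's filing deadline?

5 months after 28 February 2016 is July 28, 2016.
Tolling adds 69 days: July 28, 2016 + 69 days = October 5, 2016.
Tolling adds 3 days: October 5, 2016 + 3 days = October 8, 2016.
October 8, 2016 is Saturday; October 9, 2016 is Sunday; October 10, 2016 is a listed holiday. The next qualifying day is October 11, 2016.

October 11, 2016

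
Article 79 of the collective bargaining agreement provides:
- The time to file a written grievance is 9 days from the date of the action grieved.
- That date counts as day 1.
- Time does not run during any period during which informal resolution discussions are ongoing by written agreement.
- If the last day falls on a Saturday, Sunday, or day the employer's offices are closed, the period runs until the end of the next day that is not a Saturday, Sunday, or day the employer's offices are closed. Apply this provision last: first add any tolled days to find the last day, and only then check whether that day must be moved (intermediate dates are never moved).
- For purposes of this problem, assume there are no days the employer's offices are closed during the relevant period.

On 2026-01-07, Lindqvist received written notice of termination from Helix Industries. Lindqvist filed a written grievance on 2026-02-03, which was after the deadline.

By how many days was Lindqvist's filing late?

19 days

Counting 2026-01-07 as day 1, day 9 is January 15, 2026.
January 15, 2026 is a Thursday and not a day the employer's offices are closed, so no extension applies.
The deadline is January 15, 2026; from January 15, 2026 to February 3, 2026 is 19 days.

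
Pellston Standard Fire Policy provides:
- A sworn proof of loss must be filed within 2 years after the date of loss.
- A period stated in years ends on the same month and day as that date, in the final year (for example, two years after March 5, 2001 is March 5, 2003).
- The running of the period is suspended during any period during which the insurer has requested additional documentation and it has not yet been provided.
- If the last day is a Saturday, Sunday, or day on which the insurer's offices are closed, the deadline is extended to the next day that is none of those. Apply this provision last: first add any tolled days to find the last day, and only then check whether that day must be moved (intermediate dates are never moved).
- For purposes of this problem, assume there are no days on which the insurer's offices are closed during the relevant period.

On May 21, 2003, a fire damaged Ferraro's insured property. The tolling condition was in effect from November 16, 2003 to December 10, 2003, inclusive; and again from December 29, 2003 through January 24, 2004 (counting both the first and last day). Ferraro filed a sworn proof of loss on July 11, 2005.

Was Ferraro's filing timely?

Yes

2 years after May 21, 2003 is May 21, 2005.
From November 16, 2003 through December 10, 2003 inclusive is 25 days; tolling adds 25 days: May 21, 2005 + 25 days = June 15, 2005.
From December 29, 2003 through January 24, 2004 inclusive is 27 days; tolling adds 27 days: June 15, 2005 + 27 days = July 12, 2005.
July 12, 2005 is a Tuesday and not a day on which the insurer's offices are closed, so no extension applies.
The deadline is July 12, 2005; the filing on July 11, 2005 is on or before that date.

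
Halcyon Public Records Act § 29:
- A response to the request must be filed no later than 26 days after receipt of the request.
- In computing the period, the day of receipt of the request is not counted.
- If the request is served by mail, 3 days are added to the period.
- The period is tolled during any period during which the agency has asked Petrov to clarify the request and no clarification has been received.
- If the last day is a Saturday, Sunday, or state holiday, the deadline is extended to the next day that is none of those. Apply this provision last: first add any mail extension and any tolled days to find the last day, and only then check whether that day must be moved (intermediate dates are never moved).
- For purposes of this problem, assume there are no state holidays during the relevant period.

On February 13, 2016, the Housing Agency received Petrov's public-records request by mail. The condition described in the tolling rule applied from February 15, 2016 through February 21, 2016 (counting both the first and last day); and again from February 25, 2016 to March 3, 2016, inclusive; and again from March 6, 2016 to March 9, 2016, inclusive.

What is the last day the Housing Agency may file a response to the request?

April 1, 2016

26 days after February 13, 2016 is March 10, 2016.
Service was by mail, adding 3 days: March 10, 2016 + 3 days = March 13, 2016.
From February 15, 2016 through February 21, 2016 inclusive is 7 days; tolling adds 7 days: March 13, 2016 + 7 days = March 20, 2016.
From February 25, 2016 through March 3, 2016 inclusive is 8 days; tolling adds 8 days: March 20, 2016 + 8 days = March 28, 2016.
From March 6, 2016 through March 9, 2016 inclusive is 4 days; tolling adds 4 days: March 28, 2016 + 4 days = April 1, 2016.
April 1, 2016 is a Friday and not a state holiday, so no extension applies.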